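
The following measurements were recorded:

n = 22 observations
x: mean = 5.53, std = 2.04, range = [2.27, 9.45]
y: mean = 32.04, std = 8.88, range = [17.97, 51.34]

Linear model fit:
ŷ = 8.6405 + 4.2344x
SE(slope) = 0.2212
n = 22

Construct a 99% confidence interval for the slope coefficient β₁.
The 99% CI for β₁ is (3.6050, 4.8638)

Confidence interval for the slope:

The 99% CI for β₁ is: β̂₁ ± t*(α/2, n-2) × SE(β̂₁)

Step 1: Find critical t-value
- Confidence level = 0.99
- Degrees of freedom = n - 2 = 22 - 2 = 20
- t*(α/2, 20) = 2.8453

Step 2: Calculate margin of error
Margin = 2.8453 × 0.2212 = 0.6294

Step 3: Construct interval
CI = 4.2344 ± 0.6294
CI = (3.6050, 4.8638)

Interpretation: each one-unit increase in x is associated with a change in mean y of between 3.6050 and 4.8638, with 99% confidence.
The interval does not include 0, suggesting a significant linear relationship.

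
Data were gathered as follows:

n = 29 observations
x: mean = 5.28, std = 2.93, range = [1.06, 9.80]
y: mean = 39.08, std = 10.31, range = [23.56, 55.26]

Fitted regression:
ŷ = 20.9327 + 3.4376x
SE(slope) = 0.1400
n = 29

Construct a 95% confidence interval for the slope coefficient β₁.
The 95% CI for β₁ is (3.1503, 3.7249)

Confidence interval for the slope:

The 95% CI for β₁ is: β̂₁ ± t*(α/2, n-2) × SE(β̂₁)

Step 1: Find critical t-value
- Confidence level = 0.95
- Degrees of freedom = n - 2 = 29 - 2 = 27
- t*(α/2, 27) = 2.0518

Step 2: Calculate margin of error
Margin = 2.0518 × 0.1400 = 0.2873

Step 3: Construct interval
CI = 3.4376 ± 0.2873
CI = (3.1503, 3.7249)

Interpretation: intervals built this way capture the true β₁ in 95% of repeated samples; here the plausible range for the per-unit effect of x on y is 3.1503 to 3.7249.
The interval does not include 0, suggesting a significant linear relationship.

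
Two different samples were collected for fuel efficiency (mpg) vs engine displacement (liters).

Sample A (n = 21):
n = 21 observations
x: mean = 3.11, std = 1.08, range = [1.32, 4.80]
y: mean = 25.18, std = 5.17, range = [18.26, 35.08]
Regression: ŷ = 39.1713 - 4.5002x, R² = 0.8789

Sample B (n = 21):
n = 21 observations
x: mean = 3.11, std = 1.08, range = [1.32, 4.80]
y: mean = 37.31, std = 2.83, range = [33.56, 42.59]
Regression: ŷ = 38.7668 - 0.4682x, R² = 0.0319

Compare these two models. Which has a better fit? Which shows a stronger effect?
Model A has the better fit (R² = 0.8789 vs 0.0319). Model A shows the stronger effect (|β₁| = 4.5002 vs 0.4682).

Model Comparison:

Fit — compare R²:
- Model A: R² = 0.8789 → 87.89% of variance in fuel efficiency explained
- Model B: R² = 0.0319 → 3.19% of variance in fuel efficiency explained
- 0.8789 > 0.0319 → Model A has the better fit

Strength of effect — compare |β₁|:
- Model A: β₁ = -4.5002 → predicted fuel efficiency falls 4.5002 mpg per additional liter of engine displacement
- Model B: β₁ = -0.4682 → predicted fuel efficiency falls 0.4682 mpg per additional liter of engine displacement
- |-4.5002| > |-0.4682| → Model A shows the stronger marginal effect

Notes:
- A steeper slope doesn't make a better model if the scatter around the line is large.
- A better fit (higher R²) doesn't necessarily mean a more important relationship.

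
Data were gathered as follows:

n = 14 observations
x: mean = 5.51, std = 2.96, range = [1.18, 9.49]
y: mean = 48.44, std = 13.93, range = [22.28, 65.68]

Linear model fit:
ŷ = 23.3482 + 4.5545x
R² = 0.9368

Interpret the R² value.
R² = 0.9368 means 93.68% of the variation in y is explained by the linear relationship with x. This indicates a strong fit.

R² = 1 − SS_res/SS_tot compares the residual scatter to the total scatter of y about its mean.

Here R² = 0.9368:
- Explained: 93.68% of the variation in y
- Unexplained (residual): 100% − 93.68% = 6.32%
- Rule of thumb (below 0.3 weak; 0.3 to below 0.7 moderate; 0.7 and above strong) → strong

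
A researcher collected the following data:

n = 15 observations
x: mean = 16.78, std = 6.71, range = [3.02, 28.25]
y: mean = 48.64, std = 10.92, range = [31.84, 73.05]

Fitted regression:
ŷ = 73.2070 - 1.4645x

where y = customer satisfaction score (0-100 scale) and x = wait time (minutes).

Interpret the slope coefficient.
An increase of one minute in wait time is associated with a 1.4645 points decrease in predicted satisfaction score.

The slope coefficient β₁ = -1.4645 represents the marginal effect of wait time on satisfaction score.

Interpretation:
- Wait time up by 1 minute → predicted satisfaction score decreases by 1.4645 points
- The effect is assumed constant over the observed range of x (linearity)

The intercept β₀ = 73.2070 is the predicted satisfaction score when wait time = 0; since the smallest observed x is 3.02, this is an extrapolation and mainly anchors the line.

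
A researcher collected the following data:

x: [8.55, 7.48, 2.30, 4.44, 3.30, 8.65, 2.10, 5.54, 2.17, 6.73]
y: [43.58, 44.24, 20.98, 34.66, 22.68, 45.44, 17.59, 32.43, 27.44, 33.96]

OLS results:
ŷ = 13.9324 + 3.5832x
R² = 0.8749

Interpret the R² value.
The model explains 87.49% of the variance in y (R² = 0.8749), leaving 12.51% unexplained; the fit is strong.

R² = 1 − SS_res/SS_tot compares the residual scatter to the total scatter of y about its mean.

Here R² = 0.8749:
- Explained: 87.49% of the variation in y
- Unexplained (residual): 100% − 87.49% = 12.51%
- Rule of thumb (below 0.3 weak; 0.3 to below 0.7 moderate; 0.7 and above strong) → strong

Note: R² never decreases when predictors are added, so it should not be used alone to compare models of different size.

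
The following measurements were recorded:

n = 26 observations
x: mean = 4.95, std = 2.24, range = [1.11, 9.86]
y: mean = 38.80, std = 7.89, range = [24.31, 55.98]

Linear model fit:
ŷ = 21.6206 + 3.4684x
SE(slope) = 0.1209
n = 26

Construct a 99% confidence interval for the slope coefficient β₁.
The 99% CI for β₁ is (3.1303, 3.8065)

Confidence interval for the slope:

The 99% CI for β₁ is: β̂₁ ± t*(α/2, n-2) × SE(β̂₁)

Step 1: Find critical t-value
- Confidence level = 0.99
- Degrees of freedom = n - 2 = 26 - 2 = 24
- t*(α/2, 24) = 2.7969

Step 2: Calculate margin of error
Margin = 2.7969 × 0.1209 = 0.3381

Step 3: Construct interval
CI = 3.4684 ± 0.3381
CI = (3.1303, 3.8065)

Interpretation: intervals built this way capture the true β₁ in 99% of repeated samples; here the plausible range for the per-unit effect of x on y is 3.1303 to 3.8065.
The interval does not include 0, suggesting a significant linear relationship.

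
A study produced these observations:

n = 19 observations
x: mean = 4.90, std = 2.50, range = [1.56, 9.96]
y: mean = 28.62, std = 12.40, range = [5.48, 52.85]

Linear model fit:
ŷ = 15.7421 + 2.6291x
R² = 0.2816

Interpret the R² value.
The model explains 28.16% of the variance in y (R² = 0.2816), leaving 71.84% unexplained; the fit is weak.

The coefficient of determination R² is the fraction of the total variation in y that the fitted line accounts for.

Here R² = 0.2816:
- Explained: 28.16% of the variation in y
- Unexplained (residual): 100% − 28.16% = 71.84%
- Rule of thumb (below 0.3 weak; 0.3 to below 0.7 moderate; 0.7 and above strong) → weak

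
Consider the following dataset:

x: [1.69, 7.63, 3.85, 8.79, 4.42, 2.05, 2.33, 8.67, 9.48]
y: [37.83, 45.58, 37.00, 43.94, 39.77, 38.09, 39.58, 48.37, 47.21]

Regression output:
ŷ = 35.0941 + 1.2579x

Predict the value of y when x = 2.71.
ŷ = 38.5030

Plug x = 2.71 into the fitted line:

ŷ = 35.0941 + 1.2579 × 2.71
ŷ = 35.0941 + 3.4089
ŷ = 38.5030

This is the fitted mean response at that x — an individual observation would come with a wider prediction interval.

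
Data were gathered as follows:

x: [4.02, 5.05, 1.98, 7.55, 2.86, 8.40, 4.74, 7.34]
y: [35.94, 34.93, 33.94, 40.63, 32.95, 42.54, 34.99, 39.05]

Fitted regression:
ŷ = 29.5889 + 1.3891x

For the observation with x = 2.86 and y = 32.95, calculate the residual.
Residual = -0.6117

The residual is the difference between the actual value and the predicted value:

Residual = y - ŷ

Step 1: Calculate predicted value
ŷ = 29.5889 + 1.3891 × 2.86
ŷ = 33.5617

Step 2: Calculate residual
Residual = 32.95 - 33.5617
Residual = -0.6117

Interpretation: the model overestimates the actual value by 0.6117 at this point (negative residual → observation lies below the fitted line).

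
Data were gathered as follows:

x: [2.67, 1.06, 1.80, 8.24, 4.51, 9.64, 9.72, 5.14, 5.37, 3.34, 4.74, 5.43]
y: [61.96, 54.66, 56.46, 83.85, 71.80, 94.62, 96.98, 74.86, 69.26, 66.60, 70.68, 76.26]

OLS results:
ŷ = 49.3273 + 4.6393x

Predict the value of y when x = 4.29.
ŷ = 69.2299

Plug x = 4.29 into the fitted line:

ŷ = 49.3273 + 4.6393 × 4.29
ŷ = 49.3273 + 19.9026
ŷ = 69.2299

This is a point prediction; actual observations scatter around it by roughly the residual standard deviation.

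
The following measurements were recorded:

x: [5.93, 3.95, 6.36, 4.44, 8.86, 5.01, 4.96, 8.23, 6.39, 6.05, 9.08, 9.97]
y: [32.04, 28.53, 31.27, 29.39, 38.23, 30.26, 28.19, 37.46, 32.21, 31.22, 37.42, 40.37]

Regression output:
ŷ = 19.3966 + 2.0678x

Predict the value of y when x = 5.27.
ŷ = 30.2939

x = 5.27 lies inside the observed range [3.95, 9.97], so the fitted equation applies directly:

ŷ = 19.3966 + 2.0678 × 5.27
ŷ = 19.3966 + 10.8973
ŷ = 30.2939

This is a point prediction; actual observations scatter around it by roughly the residual standard deviation.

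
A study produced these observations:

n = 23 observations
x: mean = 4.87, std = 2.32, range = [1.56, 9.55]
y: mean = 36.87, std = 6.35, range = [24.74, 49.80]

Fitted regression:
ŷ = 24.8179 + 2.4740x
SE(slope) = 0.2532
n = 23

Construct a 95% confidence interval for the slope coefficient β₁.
The 95% CI for β₁ is (1.9474, 3.0006)

Confidence interval for the slope:

The 95% CI for β₁ is: β̂₁ ± t*(α/2, n-2) × SE(β̂₁)

Step 1: Find critical t-value
- Confidence level = 0.95
- Degrees of freedom = n - 2 = 23 - 2 = 21
- t*(α/2, 21) = 2.0796

Step 2: Calculate margin of error
Margin = 2.0796 × 0.2532 = 0.5266

Step 3: Construct interval
CI = 2.4740 ± 0.5266
CI = (1.9474, 3.0006)

Interpretation: each one-unit increase in x is associated with a change in mean y of between 1.9474 and 3.0006, with 95% confidence.
The interval does not include 0, suggesting a significant linear relationship.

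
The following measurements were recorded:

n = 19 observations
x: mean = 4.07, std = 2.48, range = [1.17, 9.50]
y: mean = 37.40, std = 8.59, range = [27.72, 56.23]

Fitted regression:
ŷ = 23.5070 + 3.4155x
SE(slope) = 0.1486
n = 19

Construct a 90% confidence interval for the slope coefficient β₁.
The 90% CI for β₁ is (3.1570, 3.6740)

Confidence interval for the slope:

The 90% CI for β₁ is: β̂₁ ± t*(α/2, n-2) × SE(β̂₁)

Step 1: Find critical t-value
- Confidence level = 0.9
- Degrees of freedom = n - 2 = 19 - 2 = 17
- t*(α/2, 17) = 1.7396

Step 2: Calculate margin of error
Margin = 1.7396 × 0.1486 = 0.2585

Step 3: Construct interval
CI = 3.4155 ± 0.2585
CI = (3.1570, 3.6740)

Interpretation: intervals built this way capture the true β₁ in 90% of repeated samples; here the plausible range for the per-unit effect of x on y is 3.1570 to 3.6740.
Since 0 is outside the interval, a two-sided test at α = 0.10 would reject H₀: β₁ = 0.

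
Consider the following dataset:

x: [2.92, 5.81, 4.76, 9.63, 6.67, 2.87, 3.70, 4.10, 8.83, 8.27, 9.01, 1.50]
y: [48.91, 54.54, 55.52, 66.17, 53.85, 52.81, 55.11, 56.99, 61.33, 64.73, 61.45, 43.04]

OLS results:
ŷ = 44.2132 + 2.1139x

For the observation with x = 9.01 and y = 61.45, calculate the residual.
Residual = -1.8094

The residual is the difference between the actual value and the predicted value:

Residual = y - ŷ

Step 1: Calculate predicted value
ŷ = 44.2132 + 2.1139 × 9.01
ŷ = 63.2594

Step 2: Calculate residual
Residual = 61.45 - 63.2594
Residual = -1.8094

Interpretation: the model overestimates the actual value by 1.8094 at this point (negative residual → observation lies below the fitted line).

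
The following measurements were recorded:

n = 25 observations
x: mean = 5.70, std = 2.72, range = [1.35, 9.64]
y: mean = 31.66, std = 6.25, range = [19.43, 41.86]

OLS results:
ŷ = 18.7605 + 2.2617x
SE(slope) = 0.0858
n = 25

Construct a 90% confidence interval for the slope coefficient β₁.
The 90% CI for β₁ is (2.1146, 2.4088)

Confidence interval for the slope:

The 90% CI for β₁ is: β̂₁ ± t*(α/2, n-2) × SE(β̂₁)

Step 1: Find critical t-value
- Confidence level = 0.9
- Degrees of freedom = n - 2 = 25 - 2 = 23
- t*(α/2, 23) = 1.7139

Step 2: Calculate margin of error
Margin = 1.7139 × 0.0858 = 0.1471

Step 3: Construct interval
CI = 2.2617 ± 0.1471
CI = (2.1146, 2.4088)

Interpretation: intervals built this way capture the true β₁ in 90% of repeated samples; here the plausible range for the per-unit effect of x on y is 2.1146 to 2.4088.
The interval does not include 0, suggesting a significant linear relationship.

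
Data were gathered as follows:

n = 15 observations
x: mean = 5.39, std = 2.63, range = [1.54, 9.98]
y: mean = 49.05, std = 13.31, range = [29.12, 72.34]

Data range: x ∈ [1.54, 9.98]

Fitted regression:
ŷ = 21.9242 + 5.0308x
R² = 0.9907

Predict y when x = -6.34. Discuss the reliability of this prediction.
ŷ = -9.9711 (extrapolation — x = -6.34 lies outside [1.54, 9.98], so reliability is low).

Prediction calculation:
ŷ = 21.9242 + 5.0308 × (-6.34)
ŷ = -9.9711

Reliability:
- Data range: x ∈ [1.54, 9.98]
- Prediction point: x = -6.34 is 7.88 units below the observed range → this is EXTRAPOLATION, not interpolation

Why that matters here:
- Real relationships often flatten, saturate, or turn nonlinear at extremes
- The linear relationship may not hold outside the observed range
- R² describes fit only over the sampled x values; it says nothing about behaviour beyond them

The R² = 0.9907 only validates the fit within [1.54, 9.98]; treat ŷ = -9.9711 with caution.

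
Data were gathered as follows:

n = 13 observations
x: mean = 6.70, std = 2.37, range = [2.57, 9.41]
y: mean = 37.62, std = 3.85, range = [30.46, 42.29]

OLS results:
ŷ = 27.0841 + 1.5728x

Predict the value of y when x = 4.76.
ŷ = 34.5706

Plug x = 4.76 into the fitted line:

ŷ = 27.0841 + 1.5728 × 4.76
ŷ = 27.0841 + 7.4865
ŷ = 34.5706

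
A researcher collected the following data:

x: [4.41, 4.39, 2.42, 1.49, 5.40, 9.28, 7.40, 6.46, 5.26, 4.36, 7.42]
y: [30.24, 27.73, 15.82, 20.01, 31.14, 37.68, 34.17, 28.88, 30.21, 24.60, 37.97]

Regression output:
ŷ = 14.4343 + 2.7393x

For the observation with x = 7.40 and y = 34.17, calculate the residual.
Residual = -0.5351

The residual is the difference between the actual value and the predicted value:

Residual = y - ŷ

Step 1: Calculate predicted value
ŷ = 14.4343 + 2.7393 × 7.40
ŷ = 34.7051

Step 2: Calculate residual
Residual = 34.17 - 34.7051
Residual = -0.5351

The residual is negative, so the observed y = 34.17 sits below the regression line (the line overestimates it by 0.5351).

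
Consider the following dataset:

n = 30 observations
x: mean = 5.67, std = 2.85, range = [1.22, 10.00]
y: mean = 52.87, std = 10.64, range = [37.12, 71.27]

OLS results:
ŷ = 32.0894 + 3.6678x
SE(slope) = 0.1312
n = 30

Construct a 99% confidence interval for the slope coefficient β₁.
The 99% CI for β₁ is (3.3053, 4.0303)

Confidence interval for the slope:

The 99% CI for β₁ is: β̂₁ ± t*(α/2, n-2) × SE(β̂₁)

Step 1: Find critical t-value
- Confidence level = 0.99
- Degrees of freedom = n - 2 = 30 - 2 = 28
- t*(α/2, 28) = 2.7633

Step 2: Calculate margin of error
Margin = 2.7633 × 0.1312 = 0.3625

Step 3: Construct interval
CI = 3.6678 ± 0.3625
CI = (3.3053, 4.0303)

Interpretation: We are 99% confident that the true slope β₁ lies between 3.3053 and 4.0303.
Since 0 is outside the interval, a two-sided test at α = 0.01 would reject H₀: β₁ = 0.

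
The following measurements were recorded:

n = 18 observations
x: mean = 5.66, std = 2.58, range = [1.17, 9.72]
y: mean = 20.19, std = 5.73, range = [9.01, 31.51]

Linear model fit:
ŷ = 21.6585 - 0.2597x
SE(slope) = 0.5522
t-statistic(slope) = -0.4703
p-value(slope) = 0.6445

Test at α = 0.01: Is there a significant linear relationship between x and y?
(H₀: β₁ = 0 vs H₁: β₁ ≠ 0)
Since p-value = 0.6445 ≥ α = 0.01, fail to reject H₀ — the slope is not significantly different from 0.

Hypothesis test for the slope coefficient:

H₀: β₁ = 0 (no linear relationship)
H₁: β₁ ≠ 0 (linear relationship exists)

Test statistic: t = β̂₁ / SE(β̂₁) = -0.2597 / 0.5522 = -0.4703

With df = 16, the two-sided p-value for |t| = 0.4703 is 0.6445.

Decision rule: reject H₀ if p-value < α.
p-value = 0.6445 ≥ α = 0.01 → fail to reject H₀.

At α = 0.01 the data do not provide convincing evidence of a nonzero slope.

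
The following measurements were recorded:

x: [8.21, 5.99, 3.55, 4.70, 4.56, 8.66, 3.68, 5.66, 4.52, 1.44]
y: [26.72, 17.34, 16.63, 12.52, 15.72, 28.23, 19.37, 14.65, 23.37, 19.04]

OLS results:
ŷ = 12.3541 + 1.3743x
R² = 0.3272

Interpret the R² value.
R² = 0.3272 means 32.72% of the variation in y is explained by the linear relationship with x. This indicates a moderate fit.

The coefficient of determination R² is the fraction of the total variation in y that the fitted line accounts for.

Here R² = 0.3272:
- Explained: 32.72% of the variation in y
- Unexplained (residual): 100% − 32.72% = 67.28%
- Rule of thumb (below 0.3 weak; 0.3 to below 0.7 moderate; 0.7 and above strong) → moderate

Note: R² says nothing about causation, and a high R² does not by itself mean the linear form is appropriate — check the residuals.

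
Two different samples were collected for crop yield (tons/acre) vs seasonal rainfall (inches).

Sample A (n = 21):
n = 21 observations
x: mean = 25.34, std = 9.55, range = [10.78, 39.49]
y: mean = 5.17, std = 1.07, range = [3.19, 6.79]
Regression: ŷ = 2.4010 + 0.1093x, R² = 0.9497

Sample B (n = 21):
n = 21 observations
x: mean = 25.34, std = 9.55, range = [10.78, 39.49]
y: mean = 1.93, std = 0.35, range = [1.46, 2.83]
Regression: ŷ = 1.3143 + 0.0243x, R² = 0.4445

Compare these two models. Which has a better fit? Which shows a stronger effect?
Model A has the better fit (R² = 0.9497 vs 0.4445). Model A shows the stronger effect (|β₁| = 0.1093 vs 0.0243).

Model Comparison:

Which explains more variance? (R²)
- Model A: R² = 0.9497 → 94.97% of variance in crop yield explained
- Model B: R² = 0.4445 → 44.45% of variance in crop yield explained
- 0.9497 > 0.4445 → Model A has the better fit

Strength of effect — compare |β₁|:
- Model A: β₁ = 0.1093 → predicted crop yield rises 0.1093 tons/acre per additional inch of rainfall
- Model B: β₁ = 0.0243 → predicted crop yield rises 0.0243 tons/acre per additional inch of rainfall
- |0.1093| > |0.0243| → Model A shows the stronger marginal effect

Notes:
- R² measures how tightly points cluster around the line; β₁ measures how steep the line is — they answer different questions.
- A steeper slope doesn't make a better model if the scatter around the line is large.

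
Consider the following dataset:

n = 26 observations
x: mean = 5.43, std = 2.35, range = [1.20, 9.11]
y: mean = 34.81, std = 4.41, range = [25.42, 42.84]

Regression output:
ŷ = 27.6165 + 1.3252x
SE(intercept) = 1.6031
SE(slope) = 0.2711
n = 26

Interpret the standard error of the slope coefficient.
SE(β̂₁) = 0.2711 is the estimated standard deviation of the slope estimate across repeated samples; relative to β̂₁ = 1.3252 that is 20.5%, a moderately precise estimate.

SE(β̂₁) = 0.2711 says: if we drew many samples of n = 26 from the same population and refit each time, the fitted slopes would scatter with a standard deviation of roughly 0.2711 around the true β₁.

Relative precision:
- SE / |β̂₁| = 0.2711 / 1.3252 = 20.5%
- Rule of thumb (under 20%: precise; 20% to under 50%: moderately precise; 50% or more: imprecise) → moderately precise

Rough 95% range (±2 SE): 1.3252 ± 0.5422 → (0.7830, 1.8674).

What drives SE(β̂₁): more residual scatter → larger SE; larger n (here n = 26) → smaller SE; wider spread of x values → smaller SE.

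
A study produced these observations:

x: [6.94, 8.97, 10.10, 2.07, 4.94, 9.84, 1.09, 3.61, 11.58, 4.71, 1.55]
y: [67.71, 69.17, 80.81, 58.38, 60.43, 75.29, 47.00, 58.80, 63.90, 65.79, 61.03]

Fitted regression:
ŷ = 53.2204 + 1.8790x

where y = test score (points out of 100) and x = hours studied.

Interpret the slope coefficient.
For each additional hour of study time, predicted test score increases by approximately 1.8790 points.

The slope β₁ = 1.8790 gives the rate at which the fitted test score changes with study time.

Interpretation:
- Study time up by 1 hour → predicted test score increases by 1.8790 points
- This is a linear approximation: the same per-unit change is assumed across the whole observed x range
- The slope describes association in these data, not necessarily a causal effect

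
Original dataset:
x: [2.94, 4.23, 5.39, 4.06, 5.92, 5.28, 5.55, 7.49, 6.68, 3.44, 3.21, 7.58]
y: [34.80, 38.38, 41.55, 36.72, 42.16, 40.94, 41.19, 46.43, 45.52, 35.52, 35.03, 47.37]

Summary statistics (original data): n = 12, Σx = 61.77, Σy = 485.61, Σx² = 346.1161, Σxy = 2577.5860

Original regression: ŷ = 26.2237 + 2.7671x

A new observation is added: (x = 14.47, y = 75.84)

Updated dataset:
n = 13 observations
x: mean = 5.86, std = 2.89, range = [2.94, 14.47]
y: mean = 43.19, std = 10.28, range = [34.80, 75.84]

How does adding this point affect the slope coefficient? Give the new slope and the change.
The slope changes from 2.7671 to 3.5275 (change of +0.7604, or +27.5%).

x = 14.47 lies well outside the original x-range [2.94, 7.58] (x̄ ≈ 5.15), so this observation has high leverage and can move the slope substantially.

Step 1: Update the sums with the new point (n goes from 12 to 13)
Σx  = 61.77 + 14.47 = 76.24
Σy  = 485.61 + 75.84 = 561.45
Σx² = 346.1161 + 14.47² = 346.1161 + 209.3809 = 555.4970
Σxy = 2577.5860 + 14.47×75.84 = 2577.5860 + 1097.4048 = 3674.9908

Step 2: Recompute the slope with b₁ = (nΣxy − ΣxΣy) / (nΣx² − (Σx)²)
Numerator   = 13×3674.9908 − 76.24×561.45 = 47774.8804 − 42804.9480 = 4969.9324
Denominator = 13×555.4970 − 76.24² = 7221.4610 − 5812.5376 = 1408.9234
b₁(new) = 4969.9324 / 1408.9234 = 3.5275

(Same formula on the original sums: (12×2577.5860 − 61.77×485.61) / (12×346.1161 − 61.77²) = 934.9023 / 337.8603 = 2.7671, matching the given fit.)

Step 3: Change in slope
Δβ₁ = 3.5275 − 2.7671 = +0.7604
Relative change = +0.7604 / 2.7671 × 100% = +27.5%
→ the slope increases when the point is added.

Because the point sits above the extension of the original line at a high-leverage x, it tilts the fit up.
In practice: refit with and without it and report both if conclusions differ; investigate whether it comes from the same population as the rest of the sample.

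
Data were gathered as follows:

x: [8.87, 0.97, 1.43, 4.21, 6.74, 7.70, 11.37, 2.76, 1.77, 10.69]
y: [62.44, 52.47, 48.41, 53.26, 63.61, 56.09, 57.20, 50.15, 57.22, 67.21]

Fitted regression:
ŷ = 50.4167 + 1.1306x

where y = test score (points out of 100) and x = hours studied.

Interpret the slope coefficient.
An increase of one hour in study time is associated with a 1.1306 points increase in predicted test score.

β₁ = 1.1306 is the change in predicted test score (points) per additional hour of study time.

Interpretation:
- Study time up by 1 hour → predicted test score increases by 1.1306 points
- This is a linear approximation: the same per-unit change is assumed across the whole observed x range
- The sign (+) gives the direction; the magnitude 1.1306 gives the size of the effect per hour

(β₀ = 50.4167 is the fitted value at x = 0 and is not part of the slope interpretation.)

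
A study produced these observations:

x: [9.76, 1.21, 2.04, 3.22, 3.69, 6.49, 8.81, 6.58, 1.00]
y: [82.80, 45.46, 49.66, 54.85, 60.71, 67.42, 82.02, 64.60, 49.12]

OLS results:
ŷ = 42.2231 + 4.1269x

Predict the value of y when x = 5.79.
ŷ = 66.1179

x = 5.79 lies inside the observed range [1.00, 9.76], so the fitted equation applies directly:

ŷ = 42.2231 + 4.1269 × 5.79
ŷ = 42.2231 + 23.8948
ŷ = 66.1179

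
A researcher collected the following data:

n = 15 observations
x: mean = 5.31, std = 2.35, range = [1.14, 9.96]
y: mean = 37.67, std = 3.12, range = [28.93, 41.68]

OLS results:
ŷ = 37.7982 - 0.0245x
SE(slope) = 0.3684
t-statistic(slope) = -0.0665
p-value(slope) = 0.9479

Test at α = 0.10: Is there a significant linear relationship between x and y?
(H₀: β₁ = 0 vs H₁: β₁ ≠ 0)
p-value = 0.9479 ≥ α = 0.10, so we fail to reject H₀. The relationship is not significant.

Hypothesis test for the slope coefficient:

H₀: β₁ = 0 (no linear relationship)
H₁: β₁ ≠ 0 (linear relationship exists)

Test statistic: t = β̂₁ / SE(β̂₁) = -0.0245 / 0.3684 = -0.0665

The p-value (0.9479) is the probability, under H₀, of a t-statistic at least as extreme as |t| = 0.0665 (two-sided, df = n − 2 = 13).

Decision rule: reject H₀ if p-value < α.
p-value = 0.9479 ≥ α = 0.10 → fail to reject H₀.

Conclusion: the linear association between x and y is not significant at the 10% level.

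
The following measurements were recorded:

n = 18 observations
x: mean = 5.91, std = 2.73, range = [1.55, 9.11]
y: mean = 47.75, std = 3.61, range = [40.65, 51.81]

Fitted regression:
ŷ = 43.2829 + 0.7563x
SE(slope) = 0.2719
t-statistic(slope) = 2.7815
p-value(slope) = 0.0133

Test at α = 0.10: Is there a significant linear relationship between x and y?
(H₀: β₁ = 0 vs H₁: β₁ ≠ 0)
Reject H₀: p-value = 0.0133 < α = 0.10. The linear relationship is significant at the 10% level.

Hypothesis test for the slope coefficient:

H₀: β₁ = 0 (no linear relationship)
H₁: β₁ ≠ 0 (linear relationship exists)

Test statistic: t = β̂₁ / SE(β̂₁) = 0.7563 / 0.2719 = 2.7815

p = 0.0133: how often a slope estimate this far from 0 (in SE units) would arise by chance if β₁ were truly 0.

Decision rule: reject H₀ if p-value < α.
p-value = 0.0133 < α = 0.10 → reject H₀.

There is sufficient evidence at the 10% significance level to conclude that a linear relationship exists between x and y.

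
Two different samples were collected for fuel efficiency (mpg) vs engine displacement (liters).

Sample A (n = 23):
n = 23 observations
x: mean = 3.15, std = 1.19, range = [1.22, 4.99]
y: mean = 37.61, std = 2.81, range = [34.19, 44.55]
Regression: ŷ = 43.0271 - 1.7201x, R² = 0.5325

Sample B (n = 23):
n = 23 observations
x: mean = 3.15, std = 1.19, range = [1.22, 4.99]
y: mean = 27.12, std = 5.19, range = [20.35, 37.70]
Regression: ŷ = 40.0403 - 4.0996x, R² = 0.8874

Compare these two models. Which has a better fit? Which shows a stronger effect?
Model B has the better fit (R² = 0.8874 vs 0.5325). Model B shows the stronger effect (|β₁| = 4.0996 vs 1.7201).

Model Comparison:

Goodness of fit (R²):
- Model A: R² = 0.5325 → 53.25% of variance in fuel efficiency explained
- Model B: R² = 0.8874 → 88.74% of variance in fuel efficiency explained
- 0.8874 > 0.5325 → Model B has the better fit

Which has the larger per-liter effect? (|β₁|)
- Model A: β₁ = -1.7201 → predicted fuel efficiency falls 1.7201 mpg per additional liter of engine displacement
- Model B: β₁ = -4.0996 → predicted fuel efficiency falls 4.0996 mpg per additional liter of engine displacement
- |-1.7201| < |-4.0996| → Model B shows the stronger marginal effect

Note: The two samples could reflect different populations, time periods, or measurement quality.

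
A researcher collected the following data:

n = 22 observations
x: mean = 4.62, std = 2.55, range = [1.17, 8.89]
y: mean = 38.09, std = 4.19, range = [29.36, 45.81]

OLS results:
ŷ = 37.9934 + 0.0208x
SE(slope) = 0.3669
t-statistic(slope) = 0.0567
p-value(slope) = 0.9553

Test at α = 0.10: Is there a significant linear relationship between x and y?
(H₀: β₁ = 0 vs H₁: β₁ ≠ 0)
Since p-value = 0.9553 ≥ α = 0.10, fail to reject H₀ — the slope is not significantly different from 0.

Hypothesis test for the slope coefficient:

H₀: β₁ = 0 (no linear relationship)
H₁: β₁ ≠ 0 (linear relationship exists)

Test statistic: t = β̂₁ / SE(β̂₁) = 0.0208 / 0.3669 = 0.0567

p = 0.9553: how often a slope estimate this far from 0 (in SE units) would arise by chance if β₁ were truly 0.

Decision rule: reject H₀ if p-value < α.
p-value = 0.9553 ≥ α = 0.10 → fail to reject H₀.

At α = 0.10 the data do not provide convincing evidence of a nonzero slope.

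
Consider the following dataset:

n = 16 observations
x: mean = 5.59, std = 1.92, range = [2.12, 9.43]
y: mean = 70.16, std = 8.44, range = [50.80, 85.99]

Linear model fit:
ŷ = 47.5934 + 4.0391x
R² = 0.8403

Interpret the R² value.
About 84.03% of the variability in y is accounted for by the regression on x (R² = 0.8403) — a strong linear fit.

R² = 1 − SS_res/SS_tot compares the residual scatter to the total scatter of y about its mean.

Here R² = 0.8403:
- Explained: 84.03% of the variation in y
- Unexplained (residual): 100% − 84.03% = 15.97%
- Rule of thumb (below 0.3 weak; 0.3 to below 0.7 moderate; 0.7 and above strong) → strong

Calculation: R² = 1 − (SS_res / SS_tot), where SS_res is the sum of squared residuals and SS_tot the total sum of squares.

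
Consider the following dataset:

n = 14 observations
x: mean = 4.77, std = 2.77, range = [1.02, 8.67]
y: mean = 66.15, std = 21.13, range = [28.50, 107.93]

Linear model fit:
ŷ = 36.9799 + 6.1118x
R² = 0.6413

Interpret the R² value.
R² = 0.6413 means 64.13% of the variation in y is explained by the linear relationship with x. This indicates a moderate fit.

R² (coefficient of determination) measures the proportion of variance in y explained by the regression model.

Here R² = 0.6413:
- Explained: 64.13% of the variation in y
- Unexplained (residual): 100% − 64.13% = 35.87%
- Rule of thumb (below 0.3 weak; 0.3 to below 0.7 moderate; 0.7 and above strong) → moderate

Note: R² never decreases when predictors are added, so it should not be used alone to compare models of different size.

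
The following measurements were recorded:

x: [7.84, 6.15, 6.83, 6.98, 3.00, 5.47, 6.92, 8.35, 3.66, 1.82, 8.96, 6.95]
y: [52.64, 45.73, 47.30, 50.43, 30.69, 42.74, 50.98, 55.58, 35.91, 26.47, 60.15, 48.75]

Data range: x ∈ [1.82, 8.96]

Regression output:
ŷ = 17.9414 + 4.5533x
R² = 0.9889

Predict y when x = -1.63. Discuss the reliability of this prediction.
The equation gives ŷ = 10.5195; however x = -1.63 is 3.45 units below the observed range, so this extrapolated value should not be trusted.

Prediction calculation:
ŷ = 17.9414 + 4.5533 × (-1.63)
ŷ = 10.5195

Reliability:
- Data range: x ∈ [1.82, 8.96]
- Prediction point: x = -1.63 is 3.45 units below the observed range → this is EXTRAPOLATION, not interpolation

Why that matters here:
- The linear relationship may not hold outside the observed range
- There are no observations near this x to validate the fitted line there
- The standard error of prediction grows with (x − x̄)², and x = -1.63 is far from x̄ = 6.08

Report the number if required, but flag clearly that it is an extrapolation.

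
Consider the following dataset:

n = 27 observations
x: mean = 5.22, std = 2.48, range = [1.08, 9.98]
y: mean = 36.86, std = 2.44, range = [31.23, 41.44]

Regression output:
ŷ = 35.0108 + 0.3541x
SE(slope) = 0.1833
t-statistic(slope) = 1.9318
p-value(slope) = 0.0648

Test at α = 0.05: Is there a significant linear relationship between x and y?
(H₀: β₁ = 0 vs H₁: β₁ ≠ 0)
Fail to reject H₀: p-value = 0.0648 ≥ α = 0.05. The linear relationship is not significant at the 5% level.

Hypothesis test for the slope coefficient:

H₀: β₁ = 0 (no linear relationship)
H₁: β₁ ≠ 0 (linear relationship exists)

Test statistic: t = β̂₁ / SE(β̂₁) = 0.3541 / 0.1833 = 1.9318

With df = 25, the two-sided p-value for |t| = 1.9318 is 0.0648.

Decision rule: reject H₀ if p-value < α.
p-value = 0.0648 ≥ α = 0.05 → fail to reject H₀.

Conclusion: the linear association between x and y is not significant at the 5% level.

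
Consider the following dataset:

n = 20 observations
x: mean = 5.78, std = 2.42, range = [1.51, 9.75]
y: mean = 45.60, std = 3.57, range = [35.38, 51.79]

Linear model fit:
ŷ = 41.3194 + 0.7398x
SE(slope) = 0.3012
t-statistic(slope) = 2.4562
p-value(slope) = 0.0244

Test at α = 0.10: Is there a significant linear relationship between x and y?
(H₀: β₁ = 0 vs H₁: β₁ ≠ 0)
p-value = 0.0244 < α = 0.10, so we reject H₀. The relationship is significant.

Hypothesis test for the slope coefficient:

H₀: β₁ = 0 (no linear relationship)
H₁: β₁ ≠ 0 (linear relationship exists)

Test statistic: t = β̂₁ / SE(β̂₁) = 0.7398 / 0.3012 = 2.4562

With df = 18, the two-sided p-value for |t| = 2.4562 is 0.0244.

Decision rule: reject H₀ if p-value < α.
p-value = 0.0244 < α = 0.10 → reject H₀.

There is sufficient evidence at the 10% significance level to conclude that a linear relationship exists between x and y.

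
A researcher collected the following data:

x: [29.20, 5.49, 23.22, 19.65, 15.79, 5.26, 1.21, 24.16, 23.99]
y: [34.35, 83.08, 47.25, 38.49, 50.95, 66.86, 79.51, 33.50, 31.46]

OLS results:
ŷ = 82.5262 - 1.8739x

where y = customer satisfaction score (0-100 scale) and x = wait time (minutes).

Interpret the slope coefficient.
An increase of one minute in wait time is associated with a 1.8739 points decrease in predicted satisfaction score.

The slope coefficient β₁ = -1.8739 represents the marginal effect of wait time on satisfaction score.

Interpretation:
- Wait time up by 1 minute → predicted satisfaction score decreases by 1.8739 points
- This is a linear approximation: the same per-unit change is assumed across the whole observed x range

The intercept β₀ = 82.5262 is the predicted satisfaction score when wait time = 0; since the smallest observed x is 1.21, this is an extrapolation and mainly anchors the line.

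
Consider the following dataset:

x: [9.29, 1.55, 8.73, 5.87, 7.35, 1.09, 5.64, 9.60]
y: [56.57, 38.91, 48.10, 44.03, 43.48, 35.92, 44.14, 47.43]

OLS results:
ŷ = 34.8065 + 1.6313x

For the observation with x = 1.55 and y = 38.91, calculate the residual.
Residual = 1.5750

The residual is the difference between the actual value and the predicted value:

Residual = y - ŷ

Step 1: Calculate predicted value
ŷ = 34.8065 + 1.6313 × 1.55
ŷ = 37.3350

Step 2: Calculate residual
Residual = 38.91 - 37.3350
Residual = 1.5750

Interpretation: the model underestimates the actual value by 1.5750 at this point (positive residual → observation lies above the fitted line).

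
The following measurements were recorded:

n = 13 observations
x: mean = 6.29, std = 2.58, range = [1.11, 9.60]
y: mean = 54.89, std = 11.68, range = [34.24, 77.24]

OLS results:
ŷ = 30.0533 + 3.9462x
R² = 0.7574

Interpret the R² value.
The model explains 75.74% of the variance in y (R² = 0.7574), leaving 24.26% unexplained; the fit is strong.

R² = 1 − SS_res/SS_tot compares the residual scatter to the total scatter of y about its mean.

Here R² = 0.7574:
- Explained: 75.74% of the variation in y
- Unexplained (residual): 100% − 75.74% = 24.26%
- Rule of thumb (below 0.3 weak; 0.3 to below 0.7 moderate; 0.7 and above strong) → strong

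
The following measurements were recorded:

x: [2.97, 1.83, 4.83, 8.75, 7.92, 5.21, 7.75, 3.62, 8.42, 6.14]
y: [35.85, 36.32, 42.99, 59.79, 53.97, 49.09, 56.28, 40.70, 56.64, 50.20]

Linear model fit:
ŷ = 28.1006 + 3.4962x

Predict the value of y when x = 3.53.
ŷ = 40.4422

To predict y for x = 3.53, substitute into the regression equation:

ŷ = 28.1006 + 3.4962 × 3.53
ŷ = 28.1006 + 12.3416
ŷ = 40.4422

This is a point prediction; actual observations scatter around it by roughly the residual standard deviation.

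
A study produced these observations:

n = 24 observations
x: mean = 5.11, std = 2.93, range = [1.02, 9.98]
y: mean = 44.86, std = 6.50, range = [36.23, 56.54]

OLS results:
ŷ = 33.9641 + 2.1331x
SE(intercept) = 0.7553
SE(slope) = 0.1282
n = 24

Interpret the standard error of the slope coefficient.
SE(β̂₁) = 0.1282 is the estimated standard deviation of the slope estimate across repeated samples; relative to β̂₁ = 2.1331 that is 6.0%, a precise estimate.

SE(β̂₁) = s / √Sxx, where s is the residual standard deviation and Sxx = Σ(x − x̄)². It is the yardstick for how far β̂₁ = 2.1331 could plausibly be from the true slope.

Relative precision:
- SE / |β̂₁| = 0.1282 / 2.1331 = 6.0%
- Rule of thumb (under 20%: precise; 20% to under 50%: moderately precise; 50% or more: imprecise) → precise

Rough 95% range (±2 SE): 2.1331 ± 0.2564 → (1.8767, 2.3895).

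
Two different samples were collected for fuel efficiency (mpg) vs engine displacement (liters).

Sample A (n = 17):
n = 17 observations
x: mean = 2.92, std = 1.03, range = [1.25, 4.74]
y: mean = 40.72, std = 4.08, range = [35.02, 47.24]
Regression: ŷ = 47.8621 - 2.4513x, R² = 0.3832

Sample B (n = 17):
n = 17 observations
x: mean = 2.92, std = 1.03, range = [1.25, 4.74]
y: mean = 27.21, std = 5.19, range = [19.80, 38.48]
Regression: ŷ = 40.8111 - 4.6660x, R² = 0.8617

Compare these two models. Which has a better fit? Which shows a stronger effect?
Model B has the better fit (R² = 0.8617 vs 0.3832). Model B shows the stronger effect (|β₁| = 4.6660 vs 2.4513).

Model Comparison:

Goodness of fit (R²):
- Model A: R² = 0.3832 → 38.32% of variance in fuel efficiency explained
- Model B: R² = 0.8617 → 86.17% of variance in fuel efficiency explained
- 0.8617 > 0.3832 → Model B has the better fit

Effect size (slope magnitude):
- Model A: β₁ = -2.4513 → predicted fuel efficiency falls 2.4513 mpg per additional liter of engine displacement
- Model B: β₁ = -4.6660 → predicted fuel efficiency falls 4.6660 mpg per additional liter of engine displacement
- |-2.4513| < |-4.6660| → Model B shows the stronger marginal effect

Notes:
- The two samples could reflect different populations, time periods, or measurement quality.
- A steeper slope doesn't make a better model if the scatter around the line is large.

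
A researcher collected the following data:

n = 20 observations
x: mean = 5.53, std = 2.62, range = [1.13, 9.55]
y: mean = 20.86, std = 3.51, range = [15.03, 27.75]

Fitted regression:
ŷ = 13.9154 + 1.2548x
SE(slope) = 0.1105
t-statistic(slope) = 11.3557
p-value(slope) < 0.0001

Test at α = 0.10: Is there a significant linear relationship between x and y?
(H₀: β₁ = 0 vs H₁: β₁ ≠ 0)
Since p-value < 0.0001 < α = 0.10, reject H₀ — the slope is significantly different from 0.

Hypothesis test for the slope coefficient:

H₀: β₁ = 0 (no linear relationship)
H₁: β₁ ≠ 0 (linear relationship exists)

Test statistic: t = β̂₁ / SE(β̂₁) = 1.2548 / 0.1105 = 11.3557

p < 0.0001: how often a slope estimate this far from 0 (in SE units) would arise by chance if β₁ were truly 0.

Decision rule: reject H₀ if p-value < α.
p-value < 0.0001 < α = 0.10 → reject H₀.

There is sufficient evidence at the 10% significance level to conclude that a linear relationship exists between x and y.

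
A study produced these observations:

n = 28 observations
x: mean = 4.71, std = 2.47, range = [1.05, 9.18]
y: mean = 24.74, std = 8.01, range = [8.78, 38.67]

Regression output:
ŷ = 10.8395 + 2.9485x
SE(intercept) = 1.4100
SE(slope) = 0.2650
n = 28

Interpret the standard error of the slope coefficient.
The slope 2.9485 is pinned down to within about ±0.2650 (one SE) by these data — relative uncertainty 9.0%, i.e. precise.

What SE measures:
- The standard error quantifies the sampling variability of the coefficient estimate
- It is the estimated standard deviation of β̂₁ across hypothetical repeated samples of the same size
- Smaller SE → more precise estimate

Relative precision:
- SE / |β̂₁| = 0.2650 / 2.9485 = 9.0%
- Rule of thumb (under 20%: precise; 20% to under 50%: moderately precise; 50% or more: imprecise) → precise

Link to the t-test: t = β̂₁ / SE(β̂₁) = 2.9485 / 0.2650 = 11.1264, the statistic for H₀: β₁ = 0.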